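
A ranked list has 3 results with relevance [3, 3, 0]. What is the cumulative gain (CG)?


Cumulative Gain = sum of relevance scores
Position 1: rel=3, running sum=3
Position 2: rel=3, running sum=6
Position 3: rel=0, running sum=6
CG = 6

6


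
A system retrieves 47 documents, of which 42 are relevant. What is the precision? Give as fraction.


Precision = relevant_retrieved / total_retrieved
= 42 / 47
= 42 / (42 + 5)
= 42/47

42/47


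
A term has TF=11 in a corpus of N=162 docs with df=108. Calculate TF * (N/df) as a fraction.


TF * (N/df)
= 11 * (162/108)
= 11 * 3/2
= 33/2

33/2


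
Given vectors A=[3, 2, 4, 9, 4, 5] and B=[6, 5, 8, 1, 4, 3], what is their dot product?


Dot product = sum of element-wise products
A[0]*B[0] = 3*6 = 18
A[1]*B[1] = 2*5 = 10
A[2]*B[2] = 4*8 = 32
A[3]*B[3] = 9*1 = 9
A[4]*B[4] = 4*4 = 16
A[5]*B[5] = 5*3 = 15
Sum = 18 + 10 + 32 + 9 + 16 + 15 = 100

100


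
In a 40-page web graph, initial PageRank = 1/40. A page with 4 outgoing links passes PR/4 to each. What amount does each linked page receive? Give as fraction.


Initial PR = 1/40 = 1/40
Outlinks = 4
Contribution per link = PR / outlinks
= 1/40 / 4
= 1/160

1/160


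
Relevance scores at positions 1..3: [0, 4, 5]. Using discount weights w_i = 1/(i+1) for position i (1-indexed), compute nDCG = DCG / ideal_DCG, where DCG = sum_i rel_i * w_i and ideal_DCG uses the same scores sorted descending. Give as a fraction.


Position discount weights w_i = 1/(i+1) for i=1..3:
Weights = [1/2, 1/3, 1/4]
Actual relevance: [0, 4, 5]
DCG = 0/2 + 4/3 + 5/4 = 31/12
Ideal relevance (sorted desc): [5, 4, 0]
Ideal DCG = 5/2 + 4/3 + 0/4 = 23/6
nDCG = DCG / ideal_DCG = 31/12 / 23/6 = 31/46

31/46


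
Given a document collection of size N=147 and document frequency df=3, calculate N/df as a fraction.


IDF ratio = N / df
= 147 / 3
= 49

49


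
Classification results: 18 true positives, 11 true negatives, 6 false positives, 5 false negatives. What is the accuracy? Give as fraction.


Accuracy = (TP + TN) / (TP + TN + FP + FN)
TP + TN = 18 + 11 = 29
Total = 18 + 11 + 6 + 5 = 40
Accuracy = 29 / 40 = 29/40

29/40


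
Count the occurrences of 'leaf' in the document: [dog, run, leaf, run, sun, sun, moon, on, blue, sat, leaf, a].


Document has 12 words
Scanning for 'leaf':
Found at positions: [2, 10]
Count = 2

2


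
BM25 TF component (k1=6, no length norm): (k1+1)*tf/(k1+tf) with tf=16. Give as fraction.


BM25 TF component = (k1+1)*tf / (k1+tf)
k1 = 6, tf = 16
Numerator = (6+1)*16 = 112
Denominator = 6 + 16 = 22
= 112/22 = 56/11

56/11


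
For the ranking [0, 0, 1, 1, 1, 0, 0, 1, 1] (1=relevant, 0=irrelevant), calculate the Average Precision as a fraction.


Computing P@k for each relevant position:
Position 1: not relevant
Position 2: not relevant
Position 3: relevant, P@3 = 1/3 = 1/3
Position 4: relevant, P@4 = 2/4 = 1/2
Position 5: relevant, P@5 = 3/5 = 3/5
Position 6: not relevant
Position 7: not relevant
Position 8: relevant, P@8 = 4/8 = 1/2
Position 9: relevant, P@9 = 5/9 = 5/9
Sum of P@k = 1/3 + 1/2 + 3/5 + 1/2 + 5/9 = 112/45
AP = 112/45 / 5 = 112/225

112/225


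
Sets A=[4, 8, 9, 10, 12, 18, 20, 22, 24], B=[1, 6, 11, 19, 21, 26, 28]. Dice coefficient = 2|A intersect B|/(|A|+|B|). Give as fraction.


A intersect B = []
|A intersect B| = 0
|A| = 9, |B| = 7
Dice = 2*0 / (9+7)
= 0 / 16 = 0

0


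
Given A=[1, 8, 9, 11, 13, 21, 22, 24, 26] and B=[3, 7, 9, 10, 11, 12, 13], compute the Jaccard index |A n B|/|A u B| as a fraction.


A intersect B = [9, 11, 13]
|A intersect B| = 3
A union B = [1, 3, 7, 8, 9, 10, 11, 12, 13, 21, 22, 24, 26]
|A union B| = 13
Jaccard = 3/13 = 3/13

3/13


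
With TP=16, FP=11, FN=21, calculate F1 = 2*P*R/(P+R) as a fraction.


F1 = 2 * P * R / (P + R)
P = TP/(TP+FP) = 16/27 = 16/27
R = TP/(TP+FN) = 16/37 = 16/37
2 * P * R = 2 * 16/27 * 16/37 = 512/999
P + R = 16/27 + 16/37 = 1024/999
F1 = 512/999 / 1024/999 = 1/2

1/2


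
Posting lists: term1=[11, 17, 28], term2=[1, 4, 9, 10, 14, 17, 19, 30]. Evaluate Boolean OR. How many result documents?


Boolean OR: find union of posting lists
term1 docs: [11, 17, 28]
term2 docs: [1, 4, 9, 10, 14, 17, 19, 30]
Union: [1, 4, 9, 10, 11, 14, 17, 19, 28, 30]
|union| = 10

10


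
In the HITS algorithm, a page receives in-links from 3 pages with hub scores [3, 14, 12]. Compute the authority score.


Authority = sum of hub scores of in-linkers
In-link 1: hub score = 3
In-link 2: hub score = 14
In-link 3: hub score = 12
Authority = 3 + 14 + 12 = 29

29


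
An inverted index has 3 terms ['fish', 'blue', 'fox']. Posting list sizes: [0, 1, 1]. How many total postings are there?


Summing posting list sizes:
'fish': 0 postings
'blue': 1 postings
'fox': 1 postings
Total = 0 + 1 + 1 = 2

2


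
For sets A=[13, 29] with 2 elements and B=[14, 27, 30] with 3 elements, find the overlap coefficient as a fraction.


A intersect B = []
|A intersect B| = 0
min(|A|, |B|) = min(2, 3) = 2
Overlap = 0 / 2 = 0

0


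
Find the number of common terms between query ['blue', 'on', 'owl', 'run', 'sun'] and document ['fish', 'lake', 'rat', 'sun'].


Query terms: ['blue', 'on', 'owl', 'run', 'sun']
Document terms: ['fish', 'lake', 'rat', 'sun']
Common terms: ['sun']
Overlap count = 1

1


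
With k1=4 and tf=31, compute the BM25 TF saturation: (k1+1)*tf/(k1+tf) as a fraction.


BM25 TF component = (k1+1)*tf / (k1+tf)
k1 = 4, tf = 31
Numerator = (4+1)*31 = 155
Denominator = 4 + 31 = 35
= 155/35 = 31/7

31/7


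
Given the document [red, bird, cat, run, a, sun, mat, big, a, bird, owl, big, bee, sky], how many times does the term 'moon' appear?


Document has 14 words
Scanning for 'moon':
Term not found in document
Count = 0

0


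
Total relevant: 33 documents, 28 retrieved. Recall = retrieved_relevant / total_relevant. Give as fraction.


Recall = retrieved_relevant / total_relevant
= 28 / 33
= 28 / (28 + 5)
= 28/33

28/33


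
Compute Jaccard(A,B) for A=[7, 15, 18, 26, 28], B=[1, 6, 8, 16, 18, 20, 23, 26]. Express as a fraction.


A intersect B = [18, 26]
|A intersect B| = 2
A union B = [1, 6, 7, 8, 15, 16, 18, 20, 23, 26, 28]
|A union B| = 11
Jaccard = 2/11 = 2/11

2/11


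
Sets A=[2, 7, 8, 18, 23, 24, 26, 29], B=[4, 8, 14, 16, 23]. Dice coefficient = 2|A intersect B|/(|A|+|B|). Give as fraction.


A intersect B = [8, 23]
|A intersect B| = 2
|A| = 8, |B| = 5
Dice = 2*2 / (8+5)
= 4 / 13 = 4/13

4/13


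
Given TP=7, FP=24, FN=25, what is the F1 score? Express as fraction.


F1 = 2 * P * R / (P + R)
P = TP/(TP+FP) = 7/31 = 7/31
R = TP/(TP+FN) = 7/32 = 7/32
2 * P * R = 2 * 7/31 * 7/32 = 49/496
P + R = 7/31 + 7/32 = 441/992
F1 = 49/496 / 441/992 = 2/9

2/9


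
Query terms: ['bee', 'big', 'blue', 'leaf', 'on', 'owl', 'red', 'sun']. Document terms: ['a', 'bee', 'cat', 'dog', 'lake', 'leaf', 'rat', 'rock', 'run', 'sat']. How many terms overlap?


Query terms: ['bee', 'big', 'blue', 'leaf', 'on', 'owl', 'red', 'sun']
Document terms: ['a', 'bee', 'cat', 'dog', 'lake', 'leaf', 'rat', 'rock', 'run', 'sat']
Common terms: ['bee', 'leaf']
Overlap count = 2

2


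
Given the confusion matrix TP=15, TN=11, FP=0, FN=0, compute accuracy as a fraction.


Accuracy = (TP + TN) / (TP + TN + FP + FN)
TP + TN = 15 + 11 = 26
Total = 15 + 11 + 0 + 0 = 26
Accuracy = 26 / 26 = 1

1


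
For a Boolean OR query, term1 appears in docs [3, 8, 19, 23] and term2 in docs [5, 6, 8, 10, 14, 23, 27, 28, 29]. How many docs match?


Boolean OR: find union of posting lists
term1 docs: [3, 8, 19, 23]
term2 docs: [5, 6, 8, 10, 14, 23, 27, 28, 29]
Union: [3, 5, 6, 8, 10, 14, 19, 23, 27, 28, 29]
|union| = 11

11


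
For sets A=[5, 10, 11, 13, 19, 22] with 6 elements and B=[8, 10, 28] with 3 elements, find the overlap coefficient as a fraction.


A intersect B = [10]
|A intersect B| = 1
min(|A|, |B|) = min(6, 3) = 3
Overlap = 1 / 3 = 1/3

1/3


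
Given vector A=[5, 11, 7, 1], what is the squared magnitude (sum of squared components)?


|A|^2 = sum of squared components
A[0]^2 = 5^2 = 25
A[1]^2 = 11^2 = 121
A[2]^2 = 7^2 = 49
A[3]^2 = 1^2 = 1
Sum = 25 + 121 + 49 + 1 = 196

196


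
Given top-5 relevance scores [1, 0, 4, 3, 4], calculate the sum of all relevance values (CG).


Cumulative Gain = sum of relevance scores
Position 1: rel=1, running sum=1
Position 2: rel=0, running sum=1
Position 3: rel=4, running sum=5
Position 4: rel=3, running sum=8
Position 5: rel=4, running sum=12
CG = 12

12


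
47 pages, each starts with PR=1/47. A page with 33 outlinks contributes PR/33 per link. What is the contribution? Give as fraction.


Initial PR = 1/47 = 1/47
Outlinks = 33
Contribution per link = PR / outlinks
= 1/47 / 33
= 1/1551

1/1551


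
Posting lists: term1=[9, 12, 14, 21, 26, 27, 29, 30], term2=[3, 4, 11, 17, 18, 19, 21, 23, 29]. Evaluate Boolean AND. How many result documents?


Boolean AND: find intersection of posting lists
term1 docs: [9, 12, 14, 21, 26, 27, 29, 30]
term2 docs: [3, 4, 11, 17, 18, 19, 21, 23, 29]
Intersection: [21, 29]
|intersection| = 2

2


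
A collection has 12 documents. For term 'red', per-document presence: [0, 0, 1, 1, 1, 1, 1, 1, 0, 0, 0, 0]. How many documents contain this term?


Checking each document for 'red':
Doc 1: absent
Doc 2: absent
Doc 3: present
Doc 4: present
Doc 5: present
Doc 6: present
Doc 7: present
Doc 8: present
Doc 9: absent
Doc 10: absent
Doc 11: absent
Doc 12: absent
df = sum of presences = 0 + 0 + 1 + 1 + 1 + 1 + 1 + 1 + 0 + 0 + 0 + 0 = 6

6


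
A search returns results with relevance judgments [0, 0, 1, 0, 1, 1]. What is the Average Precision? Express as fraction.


Computing P@k for each relevant position:
Position 1: not relevant
Position 2: not relevant
Position 3: relevant, P@3 = 1/3 = 1/3
Position 4: not relevant
Position 5: relevant, P@5 = 2/5 = 2/5
Position 6: relevant, P@6 = 3/6 = 1/2
Sum of P@k = 1/3 + 2/5 + 1/2 = 37/30
AP = 37/30 / 3 = 37/90

37/90


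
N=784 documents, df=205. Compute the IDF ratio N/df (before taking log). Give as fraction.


IDF ratio = N / df
= 784 / 205
= 784/205

784/205


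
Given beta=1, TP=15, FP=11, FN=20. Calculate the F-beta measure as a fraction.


P = TP/(TP+FP) = 15/26 = 15/26
R = TP/(TP+FN) = 15/35 = 3/7
beta^2 = 1^2 = 1
(1 + beta^2) = 2
Numerator = (1+beta^2)*P*R = 45/91
Denominator = beta^2*P + R = 15/26 + 3/7 = 183/182
F_beta = 30/61

30/61


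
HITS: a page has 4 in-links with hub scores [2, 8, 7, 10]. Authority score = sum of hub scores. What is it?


Authority = sum of hub scores of in-linkers
In-link 1: hub score = 2
In-link 2: hub score = 8
In-link 3: hub score = 7
In-link 4: hub score = 10
Authority = 2 + 8 + 7 + 10 = 27

27


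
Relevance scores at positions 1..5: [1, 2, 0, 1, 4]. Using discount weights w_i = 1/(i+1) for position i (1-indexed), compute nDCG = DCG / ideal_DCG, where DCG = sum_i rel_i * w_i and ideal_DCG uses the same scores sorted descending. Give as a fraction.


Position discount weights w_i = 1/(i+1) for i=1..5:
Weights = [1/2, 1/3, 1/4, 1/5, 1/6]
Actual relevance: [1, 2, 0, 1, 4]
DCG = 1/2 + 2/3 + 0/4 + 1/5 + 4/6 = 61/30
Ideal relevance (sorted desc): [4, 2, 1, 1, 0]
Ideal DCG = 4/2 + 2/3 + 1/4 + 1/5 + 0/6 = 187/60
nDCG = DCG / ideal_DCG = 61/30 / 187/60 = 122/187

122/187


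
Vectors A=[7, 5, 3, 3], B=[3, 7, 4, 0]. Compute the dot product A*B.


Dot product = sum of element-wise products
A[0]*B[0] = 7*3 = 21
A[1]*B[1] = 5*7 = 35
A[2]*B[2] = 3*4 = 12
A[3]*B[3] = 3*0 = 0
Sum = 21 + 35 + 12 + 0 = 68

68


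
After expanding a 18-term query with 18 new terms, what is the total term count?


Original terms: 18
Expansion terms: 18
Total = 18 + 18 = 36

36


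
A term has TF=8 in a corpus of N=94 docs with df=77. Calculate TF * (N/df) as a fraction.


TF * (N/df)
= 8 * (94/77)
= 8 * 94/77
= 752/77

752/77


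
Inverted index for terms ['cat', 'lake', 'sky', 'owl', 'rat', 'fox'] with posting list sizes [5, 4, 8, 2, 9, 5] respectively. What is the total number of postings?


Summing posting list sizes:
'cat': 5 postings
'lake': 4 postings
'sky': 8 postings
'owl': 2 postings
'rat': 9 postings
'fox': 5 postings
Total = 5 + 4 + 8 + 2 + 9 + 5 = 33

33


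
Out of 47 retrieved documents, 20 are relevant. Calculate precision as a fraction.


Precision = relevant_retrieved / total_retrieved
= 20 / 47
= 20 / (20 + 27)
= 20/47

20/47


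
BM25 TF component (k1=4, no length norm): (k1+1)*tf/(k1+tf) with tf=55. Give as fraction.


BM25 TF component = (k1+1)*tf / (k1+tf)
k1 = 4, tf = 55
Numerator = (4+1)*55 = 275
Denominator = 4 + 55 = 59
= 275/59 = 275/59

275/59


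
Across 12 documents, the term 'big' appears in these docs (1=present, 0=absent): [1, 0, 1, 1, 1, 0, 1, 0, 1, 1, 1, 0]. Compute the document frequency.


Checking each document for 'big':
Doc 1: present
Doc 2: absent
Doc 3: present
Doc 4: present
Doc 5: present
Doc 6: absent
Doc 7: present
Doc 8: absent
Doc 9: present
Doc 10: present
Doc 11: present
Doc 12: absent
df = sum of presences = 1 + 0 + 1 + 1 + 1 + 0 + 1 + 0 + 1 + 1 + 1 + 0 = 8

8


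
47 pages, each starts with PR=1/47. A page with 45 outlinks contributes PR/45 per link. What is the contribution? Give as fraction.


Initial PR = 1/47 = 1/47
Outlinks = 45
Contribution per link = PR / outlinks
= 1/47 / 45
= 1/2115

1/2115


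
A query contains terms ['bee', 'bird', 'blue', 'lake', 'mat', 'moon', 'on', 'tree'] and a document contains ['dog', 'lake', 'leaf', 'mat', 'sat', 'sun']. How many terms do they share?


Query terms: ['bee', 'bird', 'blue', 'lake', 'mat', 'moon', 'on', 'tree']
Document terms: ['dog', 'lake', 'leaf', 'mat', 'sat', 'sun']
Common terms: ['lake', 'mat']
Overlap count = 2

2


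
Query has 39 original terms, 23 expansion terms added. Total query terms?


Original terms: 39
Expansion terms: 23
Total = 39 + 23 = 62

62


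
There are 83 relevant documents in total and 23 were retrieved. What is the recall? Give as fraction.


Recall = retrieved_relevant / total_relevant
= 23 / 83
= 23 / (23 + 60)
= 23/83

23/83


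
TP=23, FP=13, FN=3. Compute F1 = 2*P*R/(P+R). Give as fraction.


F1 = 2 * P * R / (P + R)
P = TP/(TP+FP) = 23/36 = 23/36
R = TP/(TP+FN) = 23/26 = 23/26
2 * P * R = 2 * 23/36 * 23/26 = 529/468
P + R = 23/36 + 23/26 = 713/468
F1 = 529/468 / 713/468 = 23/31

23/31


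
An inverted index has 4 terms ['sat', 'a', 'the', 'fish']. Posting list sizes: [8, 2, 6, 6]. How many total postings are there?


Summing posting list sizes:
'sat': 8 postings
'a': 2 postings
'the': 6 postings
'fish': 6 postings
Total = 8 + 2 + 6 + 6 = 22

22


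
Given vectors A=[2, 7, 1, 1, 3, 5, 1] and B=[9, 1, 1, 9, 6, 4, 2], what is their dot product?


Dot product = sum of element-wise products
A[0]*B[0] = 2*9 = 18
A[1]*B[1] = 7*1 = 7
A[2]*B[2] = 1*1 = 1
A[3]*B[3] = 1*9 = 9
A[4]*B[4] = 3*6 = 18
A[5]*B[5] = 5*4 = 20
A[6]*B[6] = 1*2 = 2
Sum = 18 + 7 + 1 + 9 + 18 + 20 + 2 = 75

75


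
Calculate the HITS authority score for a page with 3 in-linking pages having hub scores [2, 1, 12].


Authority = sum of hub scores of in-linkers
In-link 1: hub score = 2
In-link 2: hub score = 1
In-link 3: hub score = 12
Authority = 2 + 1 + 12 = 15

15


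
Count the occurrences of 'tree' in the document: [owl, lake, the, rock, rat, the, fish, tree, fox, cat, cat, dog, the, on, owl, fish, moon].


Document has 17 words
Scanning for 'tree':
Found at positions: [7]
Count = 1

1


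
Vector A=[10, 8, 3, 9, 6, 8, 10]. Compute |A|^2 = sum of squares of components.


|A|^2 = sum of squared components
A[0]^2 = 10^2 = 100
A[1]^2 = 8^2 = 64
A[2]^2 = 3^2 = 9
A[3]^2 = 9^2 = 81
A[4]^2 = 6^2 = 36
A[5]^2 = 8^2 = 64
A[6]^2 = 10^2 = 100
Sum = 100 + 64 + 9 + 81 + 36 + 64 + 100 = 454

454


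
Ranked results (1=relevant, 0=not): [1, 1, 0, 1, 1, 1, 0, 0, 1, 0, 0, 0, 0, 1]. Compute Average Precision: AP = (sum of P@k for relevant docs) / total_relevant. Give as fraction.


Computing P@k for each relevant position:
Position 1: relevant, P@1 = 1/1 = 1
Position 2: relevant, P@2 = 2/2 = 1
Position 3: not relevant
Position 4: relevant, P@4 = 3/4 = 3/4
Position 5: relevant, P@5 = 4/5 = 4/5
Position 6: relevant, P@6 = 5/6 = 5/6
Position 7: not relevant
Position 8: not relevant
Position 9: relevant, P@9 = 6/9 = 2/3
Position 10: not relevant
Position 11: not relevant
Position 12: not relevant
Position 13: not relevant
Position 14: relevant, P@14 = 7/14 = 1/2
Sum of P@k = 1 + 1 + 3/4 + 4/5 + 5/6 + 2/3 + 1/2 = 111/20
AP = 111/20 / 7 = 111/140

111/140


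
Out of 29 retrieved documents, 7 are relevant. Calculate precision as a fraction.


Precision = relevant_retrieved / total_retrieved
= 7 / 29
= 7 / (7 + 22)
= 7/29

7/29


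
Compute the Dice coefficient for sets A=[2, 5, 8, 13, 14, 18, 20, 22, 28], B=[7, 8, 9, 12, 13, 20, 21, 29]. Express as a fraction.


A intersect B = [8, 13, 20]
|A intersect B| = 3
|A| = 9, |B| = 8
Dice = 2*3 / (9+8)
= 6 / 17 = 6/17

6/17


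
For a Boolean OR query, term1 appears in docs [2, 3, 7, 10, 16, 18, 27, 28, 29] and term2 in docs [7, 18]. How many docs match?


Boolean OR: find union of posting lists
term1 docs: [2, 3, 7, 10, 16, 18, 27, 28, 29]
term2 docs: [7, 18]
Union: [2, 3, 7, 10, 16, 18, 27, 28, 29]
|union| = 9

9


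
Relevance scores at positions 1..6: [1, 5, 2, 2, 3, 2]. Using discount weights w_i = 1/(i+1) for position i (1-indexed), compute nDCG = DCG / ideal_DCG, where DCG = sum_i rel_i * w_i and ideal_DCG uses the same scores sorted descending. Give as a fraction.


Position discount weights w_i = 1/(i+1) for i=1..6:
Weights = [1/2, 1/3, 1/4, 1/5, 1/6, 1/7]
Actual relevance: [1, 5, 2, 2, 3, 2]
DCG = 1/2 + 5/3 + 2/4 + 2/5 + 3/6 + 2/7 = 809/210
Ideal relevance (sorted desc): [5, 3, 2, 2, 2, 1]
Ideal DCG = 5/2 + 3/3 + 2/4 + 2/5 + 2/6 + 1/7 = 512/105
nDCG = DCG / ideal_DCG = 809/210 / 512/105 = 809/1024

809/1024


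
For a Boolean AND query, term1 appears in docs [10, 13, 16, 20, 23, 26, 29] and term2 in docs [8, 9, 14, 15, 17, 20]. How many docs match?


Boolean AND: find intersection of posting lists
term1 docs: [10, 13, 16, 20, 23, 26, 29]
term2 docs: [8, 9, 14, 15, 17, 20]
Intersection: [20]
|intersection| = 1

1


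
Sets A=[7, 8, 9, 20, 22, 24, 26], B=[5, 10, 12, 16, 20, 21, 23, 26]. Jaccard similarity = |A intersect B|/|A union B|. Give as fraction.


A intersect B = [20, 26]
|A intersect B| = 2
A union B = [5, 7, 8, 9, 10, 12, 16, 20, 21, 22, 23, 24, 26]
|A union B| = 13
Jaccard = 2/13 = 2/13

2/13


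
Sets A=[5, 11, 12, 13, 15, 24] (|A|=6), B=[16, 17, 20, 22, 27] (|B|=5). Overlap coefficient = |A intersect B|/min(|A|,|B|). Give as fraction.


A intersect B = []
|A intersect B| = 0
min(|A|, |B|) = min(6, 5) = 5
Overlap = 0 / 5 = 0

0


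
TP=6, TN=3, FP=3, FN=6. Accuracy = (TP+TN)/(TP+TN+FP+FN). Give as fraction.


Accuracy = (TP + TN) / (TP + TN + FP + FN)
TP + TN = 6 + 3 = 9
Total = 6 + 3 + 3 + 6 = 18
Accuracy = 9 / 18 = 1/2

1/2


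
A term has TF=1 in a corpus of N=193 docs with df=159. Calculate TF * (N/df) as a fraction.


TF * (N/df)
= 1 * (193/159)
= 1 * 193/159
= 193/159

193/159


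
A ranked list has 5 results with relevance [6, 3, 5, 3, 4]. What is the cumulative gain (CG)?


Cumulative Gain = sum of relevance scores
Position 1: rel=6, running sum=6
Position 2: rel=3, running sum=9
Position 3: rel=5, running sum=14
Position 4: rel=3, running sum=17
Position 5: rel=4, running sum=21
CG = 21

21


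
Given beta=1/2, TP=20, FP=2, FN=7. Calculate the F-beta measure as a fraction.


P = TP/(TP+FP) = 20/22 = 10/11
R = TP/(TP+FN) = 20/27 = 20/27
beta^2 = 1/2^2 = 1/4
(1 + beta^2) = 5/4
Numerator = (1+beta^2)*P*R = 250/297
Denominator = beta^2*P + R = 5/22 + 20/27 = 575/594
F_beta = 20/23

20/23


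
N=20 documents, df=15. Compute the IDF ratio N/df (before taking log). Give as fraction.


IDF ratio = N / df
= 20 / 15
= 4/3

4/3


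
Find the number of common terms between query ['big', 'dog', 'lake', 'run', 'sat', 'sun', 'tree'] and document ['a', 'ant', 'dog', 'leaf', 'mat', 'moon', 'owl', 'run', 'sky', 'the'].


Query terms: ['big', 'dog', 'lake', 'run', 'sat', 'sun', 'tree']
Document terms: ['a', 'ant', 'dog', 'leaf', 'mat', 'moon', 'owl', 'run', 'sky', 'the']
Common terms: ['dog', 'run']
Overlap count = 2

2


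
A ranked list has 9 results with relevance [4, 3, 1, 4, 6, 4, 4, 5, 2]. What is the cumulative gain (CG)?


Cumulative Gain = sum of relevance scores
Position 1: rel=4, running sum=4
Position 2: rel=3, running sum=7
Position 3: rel=1, running sum=8
Position 4: rel=4, running sum=12
Position 5: rel=6, running sum=18
Position 6: rel=4, running sum=22
Position 7: rel=4, running sum=26
Position 8: rel=5, running sum=31
Position 9: rel=2, running sum=33
CG = 33

33


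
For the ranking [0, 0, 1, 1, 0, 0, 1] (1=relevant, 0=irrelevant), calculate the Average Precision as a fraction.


Computing P@k for each relevant position:
Position 1: not relevant
Position 2: not relevant
Position 3: relevant, P@3 = 1/3 = 1/3
Position 4: relevant, P@4 = 2/4 = 1/2
Position 5: not relevant
Position 6: not relevant
Position 7: relevant, P@7 = 3/7 = 3/7
Sum of P@k = 1/3 + 1/2 + 3/7 = 53/42
AP = 53/42 / 3 = 53/126

53/126


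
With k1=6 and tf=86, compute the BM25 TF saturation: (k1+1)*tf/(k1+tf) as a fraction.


BM25 TF component = (k1+1)*tf / (k1+tf)
k1 = 6, tf = 86
Numerator = (6+1)*86 = 602
Denominator = 6 + 86 = 92
= 602/92 = 301/46

301/46


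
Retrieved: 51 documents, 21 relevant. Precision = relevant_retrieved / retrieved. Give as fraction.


Precision = relevant_retrieved / total_retrieved
= 21 / 51
= 21 / (21 + 30)
= 7/17

7/17


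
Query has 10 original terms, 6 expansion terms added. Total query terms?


Original terms: 10
Expansion terms: 6
Total = 10 + 6 = 16

16


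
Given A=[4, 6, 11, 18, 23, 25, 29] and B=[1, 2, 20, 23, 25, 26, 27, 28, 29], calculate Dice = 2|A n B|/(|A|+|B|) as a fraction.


A intersect B = [23, 25, 29]
|A intersect B| = 3
|A| = 7, |B| = 9
Dice = 2*3 / (7+9)
= 6 / 16 = 3/8

3/8


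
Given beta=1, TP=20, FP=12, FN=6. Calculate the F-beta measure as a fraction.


P = TP/(TP+FP) = 20/32 = 5/8
R = TP/(TP+FN) = 20/26 = 10/13
beta^2 = 1^2 = 1
(1 + beta^2) = 2
Numerator = (1+beta^2)*P*R = 25/26
Denominator = beta^2*P + R = 5/8 + 10/13 = 145/104
F_beta = 20/29

20/29


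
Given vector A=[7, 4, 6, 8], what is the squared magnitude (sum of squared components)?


|A|^2 = sum of squared components
A[0]^2 = 7^2 = 49
A[1]^2 = 4^2 = 16
A[2]^2 = 6^2 = 36
A[3]^2 = 8^2 = 64
Sum = 49 + 16 + 36 + 64 = 165

165


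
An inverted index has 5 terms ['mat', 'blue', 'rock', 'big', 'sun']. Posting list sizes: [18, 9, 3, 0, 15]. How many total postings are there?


Summing posting list sizes:
'mat': 18 postings
'blue': 9 postings
'rock': 3 postings
'big': 0 postings
'sun': 15 postings
Total = 18 + 9 + 3 + 0 + 15 = 45

45


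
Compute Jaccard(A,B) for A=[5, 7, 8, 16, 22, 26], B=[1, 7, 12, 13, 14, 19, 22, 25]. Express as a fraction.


A intersect B = [7, 22]
|A intersect B| = 2
A union B = [1, 5, 7, 8, 12, 13, 14, 16, 19, 22, 25, 26]
|A union B| = 12
Jaccard = 2/12 = 1/6

1/6


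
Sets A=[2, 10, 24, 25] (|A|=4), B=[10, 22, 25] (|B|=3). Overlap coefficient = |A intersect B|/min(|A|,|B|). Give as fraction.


A intersect B = [10, 25]
|A intersect B| = 2
min(|A|, |B|) = min(4, 3) = 3
Overlap = 2 / 3 = 2/3

2/3


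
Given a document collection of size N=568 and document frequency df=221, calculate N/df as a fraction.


IDF ratio = N / df
= 568 / 221
= 568/221

568/221


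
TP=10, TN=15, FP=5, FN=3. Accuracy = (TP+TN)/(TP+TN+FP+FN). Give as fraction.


Accuracy = (TP + TN) / (TP + TN + FP + FN)
TP + TN = 10 + 15 = 25
Total = 10 + 15 + 5 + 3 = 33
Accuracy = 25 / 33 = 25/33

25/33


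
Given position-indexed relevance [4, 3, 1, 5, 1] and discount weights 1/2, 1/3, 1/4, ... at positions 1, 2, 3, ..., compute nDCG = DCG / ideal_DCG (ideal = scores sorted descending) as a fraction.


Position discount weights w_i = 1/(i+1) for i=1..5:
Weights = [1/2, 1/3, 1/4, 1/5, 1/6]
Actual relevance: [4, 3, 1, 5, 1]
DCG = 4/2 + 3/3 + 1/4 + 5/5 + 1/6 = 53/12
Ideal relevance (sorted desc): [5, 4, 3, 1, 1]
Ideal DCG = 5/2 + 4/3 + 3/4 + 1/5 + 1/6 = 99/20
nDCG = DCG / ideal_DCG = 53/12 / 99/20 = 265/297

265/297


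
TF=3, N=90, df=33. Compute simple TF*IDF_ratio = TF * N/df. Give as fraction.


TF * (N/df)
= 3 * (90/33)
= 3 * 30/11
= 90/11

90/11


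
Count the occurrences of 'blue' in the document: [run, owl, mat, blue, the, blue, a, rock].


Document has 8 words
Scanning for 'blue':
Found at positions: [3, 5]
Count = 2

2


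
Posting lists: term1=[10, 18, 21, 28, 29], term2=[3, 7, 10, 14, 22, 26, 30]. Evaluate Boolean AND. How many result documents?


Boolean AND: find intersection of posting lists
term1 docs: [10, 18, 21, 28, 29]
term2 docs: [3, 7, 10, 14, 22, 26, 30]
Intersection: [10]
|intersection| = 1

1


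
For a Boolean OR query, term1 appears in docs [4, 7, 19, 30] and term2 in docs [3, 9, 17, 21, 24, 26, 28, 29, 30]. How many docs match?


Boolean OR: find union of posting lists
term1 docs: [4, 7, 19, 30]
term2 docs: [3, 9, 17, 21, 24, 26, 28, 29, 30]
Union: [3, 4, 7, 9, 17, 19, 21, 24, 26, 28, 29, 30]
|union| = 12

12


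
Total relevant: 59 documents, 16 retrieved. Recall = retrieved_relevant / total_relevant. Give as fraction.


Recall = retrieved_relevant / total_relevant
= 16 / 59
= 16 / (16 + 43)
= 16/59

16/59


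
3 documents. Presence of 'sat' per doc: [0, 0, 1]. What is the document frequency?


Checking each document for 'sat':
Doc 1: absent
Doc 2: absent
Doc 3: present
df = sum of presences = 0 + 0 + 1 = 1

1


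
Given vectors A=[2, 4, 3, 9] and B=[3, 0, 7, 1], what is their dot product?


Dot product = sum of element-wise products
A[0]*B[0] = 2*3 = 6
A[1]*B[1] = 4*0 = 0
A[2]*B[2] = 3*7 = 21
A[3]*B[3] = 9*1 = 9
Sum = 6 + 0 + 21 + 9 = 36

36


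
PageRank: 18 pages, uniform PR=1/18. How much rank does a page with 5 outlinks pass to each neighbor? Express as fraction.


Initial PR = 1/18 = 1/18
Outlinks = 5
Contribution per link = PR / outlinks
= 1/18 / 5
= 1/90

1/90


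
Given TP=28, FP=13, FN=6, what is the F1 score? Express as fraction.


F1 = 2 * P * R / (P + R)
P = TP/(TP+FP) = 28/41 = 28/41
R = TP/(TP+FN) = 28/34 = 14/17
2 * P * R = 2 * 28/41 * 14/17 = 784/697
P + R = 28/41 + 14/17 = 1050/697
F1 = 784/697 / 1050/697 = 56/75

56/75


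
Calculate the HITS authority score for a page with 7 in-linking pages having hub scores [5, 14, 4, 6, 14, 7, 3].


Authority = sum of hub scores of in-linkers
In-link 1: hub score = 5
In-link 2: hub score = 14
In-link 3: hub score = 4
In-link 4: hub score = 6
In-link 5: hub score = 14
In-link 6: hub score = 7
In-link 7: hub score = 3
Authority = 5 + 14 + 4 + 6 + 14 + 7 + 3 = 53

53


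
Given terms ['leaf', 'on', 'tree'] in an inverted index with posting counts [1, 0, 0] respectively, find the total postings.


Summing posting list sizes:
'leaf': 1 postings
'on': 0 postings
'tree': 0 postings
Total = 1 + 0 + 0 = 1

1


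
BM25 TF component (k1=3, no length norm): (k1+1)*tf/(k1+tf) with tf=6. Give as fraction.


BM25 TF component = (k1+1)*tf / (k1+tf)
k1 = 3, tf = 6
Numerator = (3+1)*6 = 24
Denominator = 3 + 6 = 9
= 24/9 = 8/3

8/3


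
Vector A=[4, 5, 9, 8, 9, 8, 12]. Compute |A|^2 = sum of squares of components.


|A|^2 = sum of squared components
A[0]^2 = 4^2 = 16
A[1]^2 = 5^2 = 25
A[2]^2 = 9^2 = 81
A[3]^2 = 8^2 = 64
A[4]^2 = 9^2 = 81
A[5]^2 = 8^2 = 64
A[6]^2 = 12^2 = 144
Sum = 16 + 25 + 81 + 64 + 81 + 64 + 144 = 475

475


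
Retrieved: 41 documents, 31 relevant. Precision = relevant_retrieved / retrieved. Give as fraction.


Precision = relevant_retrieved / total_retrieved
= 31 / 41
= 31 / (31 + 10)
= 31/41

31/41


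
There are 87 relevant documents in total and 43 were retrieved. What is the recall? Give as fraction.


Recall = retrieved_relevant / total_relevant
= 43 / 87
= 43 / (43 + 44)
= 43/87

43/87


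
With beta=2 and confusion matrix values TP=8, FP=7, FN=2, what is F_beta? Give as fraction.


P = TP/(TP+FP) = 8/15 = 8/15
R = TP/(TP+FN) = 8/10 = 4/5
beta^2 = 2^2 = 4
(1 + beta^2) = 5
Numerator = (1+beta^2)*P*R = 32/15
Denominator = beta^2*P + R = 32/15 + 4/5 = 44/15
F_beta = 8/11

8/11


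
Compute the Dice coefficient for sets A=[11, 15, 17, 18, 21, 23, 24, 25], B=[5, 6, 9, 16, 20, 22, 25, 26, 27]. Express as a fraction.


A intersect B = [25]
|A intersect B| = 1
|A| = 8, |B| = 9
Dice = 2*1 / (8+9)
= 2 / 17 = 2/17

2/17


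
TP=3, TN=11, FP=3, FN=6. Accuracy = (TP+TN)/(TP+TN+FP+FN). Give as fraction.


Accuracy = (TP + TN) / (TP + TN + FP + FN)
TP + TN = 3 + 11 = 14
Total = 3 + 11 + 3 + 6 = 23
Accuracy = 14 / 23 = 14/23

14/23


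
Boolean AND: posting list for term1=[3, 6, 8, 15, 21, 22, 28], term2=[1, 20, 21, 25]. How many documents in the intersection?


Boolean AND: find intersection of posting lists
term1 docs: [3, 6, 8, 15, 21, 22, 28]
term2 docs: [1, 20, 21, 25]
Intersection: [21]
|intersection| = 1

1


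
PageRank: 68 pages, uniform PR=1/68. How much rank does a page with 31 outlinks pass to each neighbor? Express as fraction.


Initial PR = 1/68 = 1/68
Outlinks = 31
Contribution per link = PR / outlinks
= 1/68 / 31
= 1/2108

1/2108


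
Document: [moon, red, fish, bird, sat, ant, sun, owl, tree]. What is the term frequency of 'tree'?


Document has 9 words
Scanning for 'tree':
Found at positions: [8]
Count = 1

1


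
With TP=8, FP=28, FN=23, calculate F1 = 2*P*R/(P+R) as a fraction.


F1 = 2 * P * R / (P + R)
P = TP/(TP+FP) = 8/36 = 2/9
R = TP/(TP+FN) = 8/31 = 8/31
2 * P * R = 2 * 2/9 * 8/31 = 32/279
P + R = 2/9 + 8/31 = 134/279
F1 = 32/279 / 134/279 = 16/67

16/67


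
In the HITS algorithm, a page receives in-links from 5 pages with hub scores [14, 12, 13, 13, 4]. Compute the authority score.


Authority = sum of hub scores of in-linkers
In-link 1: hub score = 14
In-link 2: hub score = 12
In-link 3: hub score = 13
In-link 4: hub score = 13
In-link 5: hub score = 4
Authority = 14 + 12 + 13 + 13 + 4 = 56

56


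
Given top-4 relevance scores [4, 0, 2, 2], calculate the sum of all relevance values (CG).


Cumulative Gain = sum of relevance scores
Position 1: rel=4, running sum=4
Position 2: rel=0, running sum=4
Position 3: rel=2, running sum=6
Position 4: rel=2, running sum=8
CG = 8

8


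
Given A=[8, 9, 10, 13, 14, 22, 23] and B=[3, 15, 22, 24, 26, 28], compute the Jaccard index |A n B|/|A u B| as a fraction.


A intersect B = [22]
|A intersect B| = 1
A union B = [3, 8, 9, 10, 13, 14, 15, 22, 23, 24, 26, 28]
|A union B| = 12
Jaccard = 1/12 = 1/12

1/12


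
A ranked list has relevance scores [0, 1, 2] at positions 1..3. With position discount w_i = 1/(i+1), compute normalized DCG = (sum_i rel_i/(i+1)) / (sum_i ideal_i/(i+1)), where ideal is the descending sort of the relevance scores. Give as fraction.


Position discount weights w_i = 1/(i+1) for i=1..3:
Weights = [1/2, 1/3, 1/4]
Actual relevance: [0, 1, 2]
DCG = 0/2 + 1/3 + 2/4 = 5/6
Ideal relevance (sorted desc): [2, 1, 0]
Ideal DCG = 2/2 + 1/3 + 0/4 = 4/3
nDCG = DCG / ideal_DCG = 5/6 / 4/3 = 5/8

5/8


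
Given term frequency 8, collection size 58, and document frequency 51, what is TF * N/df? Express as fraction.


TF * (N/df)
= 8 * (58/51)
= 8 * 58/51
= 464/51

464/51


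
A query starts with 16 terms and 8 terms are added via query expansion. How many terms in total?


Original terms: 16
Expansion terms: 8
Total = 16 + 8 = 24

24


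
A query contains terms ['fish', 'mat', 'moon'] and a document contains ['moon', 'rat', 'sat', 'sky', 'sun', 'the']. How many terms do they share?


Query terms: ['fish', 'mat', 'moon']
Document terms: ['moon', 'rat', 'sat', 'sky', 'sun', 'the']
Common terms: ['moon']
Overlap count = 1

1


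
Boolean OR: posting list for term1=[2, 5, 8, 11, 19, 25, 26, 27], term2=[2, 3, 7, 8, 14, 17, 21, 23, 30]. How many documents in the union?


Boolean OR: find union of posting lists
term1 docs: [2, 5, 8, 11, 19, 25, 26, 27]
term2 docs: [2, 3, 7, 8, 14, 17, 21, 23, 30]
Union: [2, 3, 5, 7, 8, 11, 14, 17, 19, 21, 23, 25, 26, 27, 30]
|union| = 15

15


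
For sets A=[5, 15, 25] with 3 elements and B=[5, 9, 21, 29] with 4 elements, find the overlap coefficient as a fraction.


A intersect B = [5]
|A intersect B| = 1
min(|A|, |B|) = min(3, 4) = 3
Overlap = 1 / 3 = 1/3

1/3


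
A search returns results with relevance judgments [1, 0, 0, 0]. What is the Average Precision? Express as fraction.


Computing P@k for each relevant position:
Position 1: relevant, P@1 = 1/1 = 1
Position 2: not relevant
Position 3: not relevant
Position 4: not relevant
Sum of P@k = 1 = 1
AP = 1 / 1 = 1

1


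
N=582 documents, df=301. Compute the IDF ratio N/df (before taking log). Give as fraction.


IDF ratio = N / df
= 582 / 301
= 582/301

582/301


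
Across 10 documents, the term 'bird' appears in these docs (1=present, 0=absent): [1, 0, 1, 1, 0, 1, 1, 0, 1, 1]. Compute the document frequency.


Checking each document for 'bird':
Doc 1: present
Doc 2: absent
Doc 3: present
Doc 4: present
Doc 5: absent
Doc 6: present
Doc 7: present
Doc 8: absent
Doc 9: present
Doc 10: present
df = sum of presences = 1 + 0 + 1 + 1 + 0 + 1 + 1 + 0 + 1 + 1 = 7

7


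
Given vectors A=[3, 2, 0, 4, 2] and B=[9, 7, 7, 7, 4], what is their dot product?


Dot product = sum of element-wise products
A[0]*B[0] = 3*9 = 27
A[1]*B[1] = 2*7 = 14
A[2]*B[2] = 0*7 = 0
A[3]*B[3] = 4*7 = 28
A[4]*B[4] = 2*4 = 8
Sum = 27 + 14 + 0 + 28 + 8 = 77

77


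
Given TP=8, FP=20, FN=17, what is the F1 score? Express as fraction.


F1 = 2 * P * R / (P + R)
P = TP/(TP+FP) = 8/28 = 2/7
R = TP/(TP+FN) = 8/25 = 8/25
2 * P * R = 2 * 2/7 * 8/25 = 32/175
P + R = 2/7 + 8/25 = 106/175
F1 = 32/175 / 106/175 = 16/53

16/53


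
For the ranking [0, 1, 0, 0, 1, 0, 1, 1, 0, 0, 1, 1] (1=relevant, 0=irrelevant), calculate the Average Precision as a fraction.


Computing P@k for each relevant position:
Position 1: not relevant
Position 2: relevant, P@2 = 1/2 = 1/2
Position 3: not relevant
Position 4: not relevant
Position 5: relevant, P@5 = 2/5 = 2/5
Position 6: not relevant
Position 7: relevant, P@7 = 3/7 = 3/7
Position 8: relevant, P@8 = 4/8 = 1/2
Position 9: not relevant
Position 10: not relevant
Position 11: relevant, P@11 = 5/11 = 5/11
Position 12: relevant, P@12 = 6/12 = 1/2
Sum of P@k = 1/2 + 2/5 + 3/7 + 1/2 + 5/11 + 1/2 = 2143/770
AP = 2143/770 / 6 = 2143/4620

2143/4620


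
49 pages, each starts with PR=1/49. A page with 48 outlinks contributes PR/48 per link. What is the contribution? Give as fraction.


Initial PR = 1/49 = 1/49
Outlinks = 48
Contribution per link = PR / outlinks
= 1/49 / 48
= 1/2352

1/2352


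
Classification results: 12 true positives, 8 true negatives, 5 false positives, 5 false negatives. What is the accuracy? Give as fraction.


Accuracy = (TP + TN) / (TP + TN + FP + FN)
TP + TN = 12 + 8 = 20
Total = 12 + 8 + 5 + 5 = 30
Accuracy = 20 / 30 = 2/3

2/3


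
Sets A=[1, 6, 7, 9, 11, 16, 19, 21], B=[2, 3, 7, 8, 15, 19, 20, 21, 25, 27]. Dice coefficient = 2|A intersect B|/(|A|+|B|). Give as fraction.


A intersect B = [7, 19, 21]
|A intersect B| = 3
|A| = 8, |B| = 10
Dice = 2*3 / (8+10)
= 6 / 18 = 1/3

1/3


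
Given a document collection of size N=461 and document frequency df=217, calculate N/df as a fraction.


IDF ratio = N / df
= 461 / 217
= 461/217

461/217


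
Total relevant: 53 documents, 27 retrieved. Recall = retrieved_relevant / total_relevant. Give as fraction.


Recall = retrieved_relevant / total_relevant
= 27 / 53
= 27 / (27 + 26)
= 27/53

27/53


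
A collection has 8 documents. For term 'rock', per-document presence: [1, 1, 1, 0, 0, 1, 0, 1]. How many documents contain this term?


Checking each document for 'rock':
Doc 1: present
Doc 2: present
Doc 3: present
Doc 4: absent
Doc 5: absent
Doc 6: present
Doc 7: absent
Doc 8: present
df = sum of presences = 1 + 1 + 1 + 0 + 0 + 1 + 0 + 1 = 5

5


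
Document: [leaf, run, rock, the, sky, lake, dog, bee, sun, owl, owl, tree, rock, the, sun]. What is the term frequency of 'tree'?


Document has 15 words
Scanning for 'tree':
Found at positions: [11]
Count = 1

1


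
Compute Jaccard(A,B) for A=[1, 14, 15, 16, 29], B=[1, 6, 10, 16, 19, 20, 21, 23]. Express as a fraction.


A intersect B = [1, 16]
|A intersect B| = 2
A union B = [1, 6, 10, 14, 15, 16, 19, 20, 21, 23, 29]
|A union B| = 11
Jaccard = 2/11 = 2/11

2/11


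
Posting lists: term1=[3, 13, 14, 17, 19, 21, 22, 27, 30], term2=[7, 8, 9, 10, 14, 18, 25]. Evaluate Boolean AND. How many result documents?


Boolean AND: find intersection of posting lists
term1 docs: [3, 13, 14, 17, 19, 21, 22, 27, 30]
term2 docs: [7, 8, 9, 10, 14, 18, 25]
Intersection: [14]
|intersection| = 1

1


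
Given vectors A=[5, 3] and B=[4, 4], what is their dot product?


Dot product = sum of element-wise products
A[0]*B[0] = 5*4 = 20
A[1]*B[1] = 3*4 = 12
Sum = 20 + 12 = 32

32


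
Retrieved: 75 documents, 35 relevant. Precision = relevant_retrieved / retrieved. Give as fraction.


Precision = relevant_retrieved / total_retrieved
= 35 / 75
= 35 / (35 + 40)
= 7/15

7/15


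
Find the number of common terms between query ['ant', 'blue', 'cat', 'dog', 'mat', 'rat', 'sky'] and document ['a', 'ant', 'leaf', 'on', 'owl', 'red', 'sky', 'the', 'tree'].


Query terms: ['ant', 'blue', 'cat', 'dog', 'mat', 'rat', 'sky']
Document terms: ['a', 'ant', 'leaf', 'on', 'owl', 'red', 'sky', 'the', 'tree']
Common terms: ['ant', 'sky']
Overlap count = 2

2


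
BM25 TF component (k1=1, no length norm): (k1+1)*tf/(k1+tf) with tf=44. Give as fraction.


BM25 TF component = (k1+1)*tf / (k1+tf)
k1 = 1, tf = 44
Numerator = (1+1)*44 = 88
Denominator = 1 + 44 = 45
= 88/45 = 88/45

88/45


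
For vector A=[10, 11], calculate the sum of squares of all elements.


|A|^2 = sum of squared components
A[0]^2 = 10^2 = 100
A[1]^2 = 11^2 = 121
Sum = 100 + 121 = 221

221


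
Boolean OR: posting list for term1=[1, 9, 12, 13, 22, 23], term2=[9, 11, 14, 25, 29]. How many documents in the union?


Boolean OR: find union of posting lists
term1 docs: [1, 9, 12, 13, 22, 23]
term2 docs: [9, 11, 14, 25, 29]
Union: [1, 9, 11, 12, 13, 14, 22, 23, 25, 29]
|union| = 10

10


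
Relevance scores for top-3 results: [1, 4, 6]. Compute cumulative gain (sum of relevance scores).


Cumulative Gain = sum of relevance scores
Position 1: rel=1, running sum=1
Position 2: rel=4, running sum=5
Position 3: rel=6, running sum=11
CG = 11

11


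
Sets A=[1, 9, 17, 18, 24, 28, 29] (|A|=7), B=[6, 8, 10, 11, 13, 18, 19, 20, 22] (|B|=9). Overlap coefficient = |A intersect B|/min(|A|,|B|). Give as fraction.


A intersect B = [18]
|A intersect B| = 1
min(|A|, |B|) = min(7, 9) = 7
Overlap = 1 / 7 = 1/7

1/7


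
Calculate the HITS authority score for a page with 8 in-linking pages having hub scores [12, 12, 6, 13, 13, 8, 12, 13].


Authority = sum of hub scores of in-linkers
In-link 1: hub score = 12
In-link 2: hub score = 12
In-link 3: hub score = 6
In-link 4: hub score = 13
In-link 5: hub score = 13
In-link 6: hub score = 8
In-link 7: hub score = 12
In-link 8: hub score = 13
Authority = 12 + 12 + 6 + 13 + 13 + 8 + 12 + 13 = 89

89


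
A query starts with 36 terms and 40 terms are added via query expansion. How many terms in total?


Original terms: 36
Expansion terms: 40
Total = 36 + 40 = 76

76


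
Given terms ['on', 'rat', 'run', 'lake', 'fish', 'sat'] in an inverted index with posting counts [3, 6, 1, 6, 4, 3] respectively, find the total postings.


Summing posting list sizes:
'on': 3 postings
'rat': 6 postings
'run': 1 postings
'lake': 6 postings
'fish': 4 postings
'sat': 3 postings
Total = 3 + 6 + 1 + 6 + 4 + 3 = 23

23


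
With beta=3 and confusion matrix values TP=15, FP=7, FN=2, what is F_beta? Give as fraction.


P = TP/(TP+FP) = 15/22 = 15/22
R = TP/(TP+FN) = 15/17 = 15/17
beta^2 = 3^2 = 9
(1 + beta^2) = 10
Numerator = (1+beta^2)*P*R = 1125/187
Denominator = beta^2*P + R = 135/22 + 15/17 = 2625/374
F_beta = 6/7

6/7
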